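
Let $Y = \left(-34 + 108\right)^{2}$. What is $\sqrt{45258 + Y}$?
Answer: $\sqrt{50734} \approx 225.24$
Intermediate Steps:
$Y = 5476$ ($Y = 74^{2} = 5476$)
$\sqrt{45258 + Y} = \sqrt{45258 + 5476} = \sqrt{50734}$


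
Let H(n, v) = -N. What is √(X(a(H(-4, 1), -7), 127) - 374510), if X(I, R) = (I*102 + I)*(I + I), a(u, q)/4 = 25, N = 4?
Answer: √1685490 ≈ 1298.3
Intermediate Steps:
H(n, v) = -4 (H(n, v) = -1*4 = -4)
a(u, q) = 100 (a(u, q) = 4*25 = 100)
X(I, R) = 206*I² (X(I, R) = (102*I + I)*(2*I) = (103*I)*(2*I) = 206*I²)
√(X(a(H(-4, 1), -7), 127) - 374510) = √(206*100² - 374510) = √(206*10000 - 374510) = √(2060000 - 374510) = √1685490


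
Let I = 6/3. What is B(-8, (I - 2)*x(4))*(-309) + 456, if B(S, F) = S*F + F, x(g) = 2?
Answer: 456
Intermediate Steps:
I = 2 (I = 6*(1/3) = 2)
B(S, F) = F + F*S (B(S, F) = F*S + F = F + F*S)
B(-8, (I - 2)*x(4))*(-309) + 456 = (((2 - 2)*2)*(1 - 8))*(-309) + 456 = ((0*2)*(-7))*(-309) + 456 = (0*(-7))*(-309) + 456 = 0*(-309) + 456 = 0 + 456 = 456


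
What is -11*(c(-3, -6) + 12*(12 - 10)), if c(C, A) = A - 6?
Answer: -132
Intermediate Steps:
c(C, A) = -6 + A
-11*(c(-3, -6) + 12*(12 - 10)) = -11*((-6 - 6) + 12*(12 - 10)) = -11*(-12 + 12*2) = -11*(-12 + 24) = -11*12 = -132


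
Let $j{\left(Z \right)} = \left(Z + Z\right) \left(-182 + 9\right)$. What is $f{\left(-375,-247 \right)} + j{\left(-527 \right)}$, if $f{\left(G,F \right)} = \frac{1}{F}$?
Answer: $\frac{45038473}{247} \approx 1.8234 \cdot 10^{5}$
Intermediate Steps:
$j{\left(Z \right)} = - 346 Z$ ($j{\left(Z \right)} = 2 Z \left(-173\right) = - 346 Z$)
$f{\left(-375,-247 \right)} + j{\left(-527 \right)} = \frac{1}{-247} - -182342 = - \frac{1}{247} + 182342 = \frac{45038473}{247}$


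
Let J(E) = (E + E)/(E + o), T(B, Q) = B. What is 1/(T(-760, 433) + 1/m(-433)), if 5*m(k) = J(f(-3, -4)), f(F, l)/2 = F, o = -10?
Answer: -3/2260 ≈ -0.0013274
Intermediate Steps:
f(F, l) = 2*F
J(E) = 2*E/(-10 + E) (J(E) = (E + E)/(E - 10) = (2*E)/(-10 + E) = 2*E/(-10 + E))
m(k) = 3/20 (m(k) = (2*(2*(-3))/(-10 + 2*(-3)))/5 = (2*(-6)/(-10 - 6))/5 = (2*(-6)/(-16))/5 = (2*(-6)*(-1/16))/5 = (1/5)*(3/4) = 3/20)
1/(T(-760, 433) + 1/m(-433)) = 1/(-760 + 1/(3/20)) = 1/(-760 + 20/3) = 1/(-2260/3) = -3/2260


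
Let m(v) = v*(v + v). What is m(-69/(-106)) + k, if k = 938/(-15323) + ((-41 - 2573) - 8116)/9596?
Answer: -4896441041/14751213499 ≈ -0.33193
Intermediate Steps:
k = -12386917/10502822 (k = 938*(-1/15323) + (-2614 - 8116)*(1/9596) = -134/2189 - 10730*1/9596 = -134/2189 - 5365/4798 = -12386917/10502822 ≈ -1.1794)
m(v) = 2*v**2 (m(v) = v*(2*v) = 2*v**2)
m(-69/(-106)) + k = 2*(-69/(-106))**2 - 12386917/10502822 = 2*(-69*(-1/106))**2 - 12386917/10502822 = 2*(69/106)**2 - 12386917/10502822 = 2*(4761/11236) - 12386917/10502822 = 4761/5618 - 12386917/10502822 = -4896441041/14751213499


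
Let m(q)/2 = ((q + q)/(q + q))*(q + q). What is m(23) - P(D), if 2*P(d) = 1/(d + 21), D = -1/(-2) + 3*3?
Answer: 5611/61 ≈ 91.984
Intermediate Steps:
D = 19/2 (D = -1*(-½) + 9 = ½ + 9 = 19/2 ≈ 9.5000)
P(d) = 1/(2*(21 + d)) (P(d) = 1/(2*(d + 21)) = 1/(2*(21 + d)))
m(q) = 4*q (m(q) = 2*(((q + q)/(q + q))*(q + q)) = 2*(((2*q)/((2*q)))*(2*q)) = 2*(((2*q)*(1/(2*q)))*(2*q)) = 2*(1*(2*q)) = 2*(2*q) = 4*q)
m(23) - P(D) = 4*23 - 1/(2*(21 + 19/2)) = 92 - 1/(2*61/2) = 92 - 2/(2*61) = 92 - 1*1/61 = 92 - 1/61 = 5611/61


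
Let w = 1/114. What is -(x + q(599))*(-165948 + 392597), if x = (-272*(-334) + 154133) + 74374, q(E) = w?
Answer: -8251490245679/114 ≈ -7.2381e+10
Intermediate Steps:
w = 1/114 ≈ 0.0087719
q(E) = 1/114
x = 319355 (x = (90848 + 154133) + 74374 = 244981 + 74374 = 319355)
-(x + q(599))*(-165948 + 392597) = -(319355 + 1/114)*(-165948 + 392597) = -36406471*226649/114 = -1*8251490245679/114 = -8251490245679/114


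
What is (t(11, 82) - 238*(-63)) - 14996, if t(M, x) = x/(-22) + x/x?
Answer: -52/11 ≈ -4.7273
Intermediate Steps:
t(M, x) = 1 - x/22 (t(M, x) = x*(-1/22) + 1 = -x/22 + 1 = 1 - x/22)
(t(11, 82) - 238*(-63)) - 14996 = ((1 - 1/22*82) - 238*(-63)) - 14996 = ((1 - 41/11) + 14994) - 14996 = (-30/11 + 14994) - 14996 = 164904/11 - 14996 = -52/11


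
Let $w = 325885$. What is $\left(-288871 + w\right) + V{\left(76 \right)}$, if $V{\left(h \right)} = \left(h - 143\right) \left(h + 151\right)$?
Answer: $21805$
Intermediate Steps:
$V{\left(h \right)} = \left(-143 + h\right) \left(151 + h\right)$
$\left(-288871 + w\right) + V{\left(76 \right)} = \left(-288871 + 325885\right) + \left(-21593 + 76^{2} + 8 \cdot 76\right) = 37014 + \left(-21593 + 5776 + 608\right) = 37014 - 15209 = 21805$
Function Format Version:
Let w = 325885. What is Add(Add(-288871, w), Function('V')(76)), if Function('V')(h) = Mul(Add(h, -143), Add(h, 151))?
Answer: 21805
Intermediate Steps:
Function('V')(h) = Mul(Add(-143, h), Add(151, h))
Add(Add(-288871, w), Function('V')(76)) = Add(Add(-288871, 325885), Add(-21593, Pow(76, 2), Mul(8, 76))) = Add(37014, Add(-21593, 5776, 608)) = Add(37014, -15209) = 21805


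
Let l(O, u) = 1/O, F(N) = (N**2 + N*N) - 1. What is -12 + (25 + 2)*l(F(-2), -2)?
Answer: -57/7 ≈ -8.1429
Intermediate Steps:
F(N) = -1 + 2*N**2 (F(N) = (N**2 + N**2) - 1 = 2*N**2 - 1 = -1 + 2*N**2)
-12 + (25 + 2)*l(F(-2), -2) = -12 + (25 + 2)/(-1 + 2*(-2)**2) = -12 + 27/(-1 + 2*4) = -12 + 27/(-1 + 8) = -12 + 27/7 = -57/7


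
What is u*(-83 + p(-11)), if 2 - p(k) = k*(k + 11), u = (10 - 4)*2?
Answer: -972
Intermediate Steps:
u = 12 (u = 6*2 = 12)
p(k) = 2 - k*(11 + k) (p(k) = 2 - k*(k + 11) = 2 - k*(11 + k))
u*(-83 + p(-11)) = 12*(-83 + (2 - 1*(-11)**2 - 11*(-11))) = 12*(-83 + (2 - 1*121 + 121)) = 12*(-83 + (2 - 121 + 121)) = 12*(-83 + 2) = 12*(-81) = -972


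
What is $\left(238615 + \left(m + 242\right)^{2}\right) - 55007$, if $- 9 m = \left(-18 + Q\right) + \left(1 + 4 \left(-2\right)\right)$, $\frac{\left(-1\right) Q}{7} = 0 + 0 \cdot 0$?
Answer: $\frac{19725457}{81} \approx 2.4352 \cdot 10^{5}$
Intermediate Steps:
$Q = 0$ ($Q = - 7 \left(0 + 0 \cdot 0\right) = - 7 \left(0 + 0\right) = \left(-7\right) 0 = 0$)
$m = \frac{25}{9}$ ($m = - \frac{\left(-18 + 0\right) + \left(1 + 4 \left(-2\right)\right)}{9} = - \frac{-18 + \left(1 - 8\right)}{9} = - \frac{-18 - 7}{9} = \left(- \frac{1}{9}\right) \left(-25\right) = \frac{25}{9} \approx 2.7778$)
$\left(238615 + \left(m + 242\right)^{2}\right) - 55007 = \left(238615 + \left(\frac{25}{9} + 242\right)^{2}\right) - 55007 = \left(238615 + \left(\frac{2203}{9}\right)^{2}\right) - 55007 = \left(238615 + \frac{4853209}{81}\right) - 55007 = \frac{24181024}{81} - 55007 = \frac{19725457}{81}$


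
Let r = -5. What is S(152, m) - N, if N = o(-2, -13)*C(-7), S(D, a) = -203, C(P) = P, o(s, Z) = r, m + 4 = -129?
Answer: -238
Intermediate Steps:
m = -133 (m = -4 - 129 = -133)
o(s, Z) = -5
N = 35 (N = -5*(-7) = 35)
S(152, m) - N = -203 - 1*35 = -203 - 35 = -238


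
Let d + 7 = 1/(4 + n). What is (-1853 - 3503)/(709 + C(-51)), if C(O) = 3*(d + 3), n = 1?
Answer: -6695/872 ≈ -7.6777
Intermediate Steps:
d = -34/5 (d = -7 + 1/(4 + 1) = -7 + 1/5 = -34/5 ≈ -6.8000)
C(O) = -57/5 (C(O) = 3*(-34/5 + 3) = 3*(-19/5) = -57/5)
(-1853 - 3503)/(709 + C(-51)) = (-1853 - 3503)/(709 - 57/5) = -5356/3488/5 = -5356*5/3488 = -6695/872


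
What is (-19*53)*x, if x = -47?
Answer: 47329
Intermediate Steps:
(-19*53)*x = -19*53*(-47) = -1007*(-47) = 47329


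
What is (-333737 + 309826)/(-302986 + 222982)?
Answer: 23911/80004 ≈ 0.29887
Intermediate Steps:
(-333737 + 309826)/(-302986 + 222982) = -23911/(-80004) = -23911*(-1/80004) = 23911/80004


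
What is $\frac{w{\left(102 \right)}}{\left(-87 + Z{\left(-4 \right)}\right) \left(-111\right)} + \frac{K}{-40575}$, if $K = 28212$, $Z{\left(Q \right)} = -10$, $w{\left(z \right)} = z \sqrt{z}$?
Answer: $- \frac{9404}{13525} + \frac{34 \sqrt{102}}{3589} \approx -0.59963$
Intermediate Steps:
$w{\left(z \right)} = z^{\frac{3}{2}}$
$\frac{w{\left(102 \right)}}{\left(-87 + Z{\left(-4 \right)}\right) \left(-111\right)} + \frac{K}{-40575} = \frac{102^{\frac{3}{2}}}{\left(-87 - 10\right) \left(-111\right)} + \frac{28212}{-40575} = \frac{102 \sqrt{102}}{\left(-97\right) \left(-111\right)} + 28212 \left(- \frac{1}{40575}\right) = \frac{102 \sqrt{102}}{10767} - \frac{9404}{13525} = 102 \sqrt{102} \cdot \frac{1}{10767} - \frac{9404}{13525} = \frac{34 \sqrt{102}}{3589} - \frac{9404}{13525} = - \frac{9404}{13525} + \frac{34 \sqrt{102}}{3589}$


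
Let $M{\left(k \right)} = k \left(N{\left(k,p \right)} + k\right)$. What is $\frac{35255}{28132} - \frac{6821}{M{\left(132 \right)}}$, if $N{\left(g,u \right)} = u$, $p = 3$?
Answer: $\frac{27272233}{31332015} \approx 0.87043$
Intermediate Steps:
$M{\left(k \right)} = k \left(3 + k\right)$
$\frac{35255}{28132} - \frac{6821}{M{\left(132 \right)}} = \frac{35255}{28132} - \frac{6821}{132 \left(3 + 132\right)} = 35255 \cdot \frac{1}{28132} - \frac{6821}{132 \cdot 135} = \frac{35255}{28132} - \frac{6821}{17820} = \frac{27272233}{31332015}$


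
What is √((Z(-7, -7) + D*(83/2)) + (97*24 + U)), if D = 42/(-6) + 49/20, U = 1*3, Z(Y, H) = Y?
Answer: 7*√17430/20 ≈ 46.208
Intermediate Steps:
U = 3
D = -91/20 (D = 42*(-⅙) + 49*(1/20) = -7 + 49/20 = -91/20 ≈ -4.5500)
√((Z(-7, -7) + D*(83/2)) + (97*24 + U)) = √((-7 - 7553/(20*2)) + (97*24 + 3)) = √((-7 - 7553/(20*2)) + (2328 + 3)) = √((-7 - 91/20*83/2) + 2331) = √((-7 - 7553/40) + 2331) = √(-7833/40 + 2331) = √(85407/40) = 7*√17430/20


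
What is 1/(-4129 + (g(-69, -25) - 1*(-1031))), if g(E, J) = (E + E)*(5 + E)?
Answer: 1/5734 ≈ 0.00017440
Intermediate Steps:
g(E, J) = 2*E*(5 + E) (g(E, J) = (2*E)*(5 + E) = 2*E*(5 + E))
1/(-4129 + (g(-69, -25) - 1*(-1031))) = 1/(-4129 + (2*(-69)*(5 - 69) - 1*(-1031))) = 1/(-4129 + (2*(-69)*(-64) + 1031)) = 1/(-4129 + (8832 + 1031)) = 1/(-4129 + 9863) = 1/5734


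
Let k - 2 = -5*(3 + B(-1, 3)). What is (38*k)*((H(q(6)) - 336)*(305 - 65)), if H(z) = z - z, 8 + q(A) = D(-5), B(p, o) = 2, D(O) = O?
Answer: 70479360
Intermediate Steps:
q(A) = -13 (q(A) = -8 - 5 = -13)
k = -23 (k = 2 - 5*(3 + 2) = 2 - 5*5 = 2 - 25 = -23)
H(z) = 0
(38*k)*((H(q(6)) - 336)*(305 - 65)) = (38*(-23))*((0 - 336)*(305 - 65)) = -(-293664)*240 = -874*(-80640) = 70479360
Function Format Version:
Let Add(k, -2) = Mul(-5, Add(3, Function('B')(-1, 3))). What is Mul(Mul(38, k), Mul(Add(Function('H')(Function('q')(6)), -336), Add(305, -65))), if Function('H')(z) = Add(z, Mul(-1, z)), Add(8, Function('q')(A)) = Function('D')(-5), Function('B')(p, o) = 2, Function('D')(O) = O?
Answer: 70479360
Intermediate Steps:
Function('q')(A) = -13 (Function('q')(A) = Add(-8, -5) = -13)
k = -23 (k = Add(2, Mul(-5, Add(3, 2))) = Add(2, Mul(-5, 5)) = Add(2, -25) = -23)
Function('H')(z) = 0
Mul(Mul(38, k), Mul(Add(Function('H')(Function('q')(6)), -336), Add(305, -65))) = Mul(Mul(38, -23), Mul(Add(0, -336), Add(305, -65))) = Mul(-874, Mul(-336, 240)) = Mul(-874, -80640) = 70479360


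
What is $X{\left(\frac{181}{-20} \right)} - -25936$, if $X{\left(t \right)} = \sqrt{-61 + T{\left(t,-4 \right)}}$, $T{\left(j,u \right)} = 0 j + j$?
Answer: $25936 + \frac{i \sqrt{7005}}{10} \approx 25936.0 + 8.3696 i$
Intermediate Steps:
$T{\left(j,u \right)} = j$ ($T{\left(j,u \right)} = 0 + j = j$)
$X{\left(t \right)} = \sqrt{-61 + t}$
$X{\left(\frac{181}{-20} \right)} - -25936 = \sqrt{-61 + \frac{181}{-20}} - -25936 = \sqrt{-61 + 181 \left(- \frac{1}{20}\right)} + 25936 = \sqrt{-61 - \frac{181}{20}} + 25936 = \sqrt{- \frac{1401}{20}} + 25936 = \frac{i \sqrt{7005}}{10} + 25936 = 25936 + \frac{i \sqrt{7005}}{10}$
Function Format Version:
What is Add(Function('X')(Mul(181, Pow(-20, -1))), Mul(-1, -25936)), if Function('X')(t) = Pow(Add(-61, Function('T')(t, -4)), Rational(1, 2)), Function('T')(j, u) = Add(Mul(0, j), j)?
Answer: Add(25936, Mul(Rational(1, 10), I, Pow(7005, Rational(1, 2)))) ≈ Add(25936., Mul(8.3696, I))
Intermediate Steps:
Function('T')(j, u) = j (Function('T')(j, u) = Add(0, j) = j)
Function('X')(t) = Pow(Add(-61, t), Rational(1, 2))
Add(Function('X')(Mul(181, Pow(-20, -1))), Mul(-1, -25936)) = Add(Pow(Add(-61, Mul(181, Pow(-20, -1))), Rational(1, 2)), Mul(-1, -25936)) = Add(Pow(Add(-61, Mul(181, Rational(-1, 20))), Rational(1, 2)), 25936) = Add(Pow(Add(-61, Rational(-181, 20)), Rational(1, 2)), 25936) = Add(Pow(Rational(-1401, 20), Rational(1, 2)), 25936) = Add(Mul(Rational(1, 10), I, Pow(7005, Rational(1, 2))), 25936) = Add(25936, Mul(Rational(1, 10), I, Pow(7005, Rational(1, 2))))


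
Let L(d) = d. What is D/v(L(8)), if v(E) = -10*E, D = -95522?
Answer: 47761/40 ≈ 1194.0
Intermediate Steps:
D/v(L(8)) = -95522/((-10*8)) = -95522/(-80) = -95522*(-1/80) = 47761/40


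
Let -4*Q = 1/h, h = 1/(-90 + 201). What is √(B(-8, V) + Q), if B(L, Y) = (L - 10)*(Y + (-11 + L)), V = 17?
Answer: √33/2 ≈ 2.8723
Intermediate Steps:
h = 1/111 ≈ 0.0090090
B(L, Y) = (-10 + L)*(-11 + L + Y)
Q = -111/4 (Q = -1/(4*1/111) = -¼*111 = -111/4 ≈ -27.750)
√(B(-8, V) + Q) = √((110 + (-8)² - 21*(-8) - 10*17 - 8*17) - 111/4) = √((110 + 64 + 168 - 170 - 136) - 111/4) = √(36 - 111/4) = √(33/4) = √33/2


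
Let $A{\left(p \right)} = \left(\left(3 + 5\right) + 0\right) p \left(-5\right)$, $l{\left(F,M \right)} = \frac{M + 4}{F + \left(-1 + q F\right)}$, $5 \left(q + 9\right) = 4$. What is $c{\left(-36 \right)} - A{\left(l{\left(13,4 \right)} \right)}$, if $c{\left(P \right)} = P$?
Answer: $- \frac{18628}{473} \approx -39.383$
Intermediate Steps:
$q = - \frac{41}{5}$ ($q = -9 + \frac{1}{5} \cdot 4 = -9 + \frac{4}{5} = - \frac{41}{5} \approx -8.2$)
$l{\left(F,M \right)} = \frac{4 + M}{-1 - \frac{36 F}{5}}$ ($l{\left(F,M \right)} = \frac{M + 4}{F - \left(1 + \frac{41 F}{5}\right)} = \frac{4 + M}{-1 - \frac{36 F}{5}}$)
$A{\left(p \right)} = - 40 p$ ($A{\left(p \right)} = \left(8 + 0\right) p \left(-5\right) = 8 p \left(-5\right) = - 40 p$)
$c{\left(-36 \right)} - A{\left(l{\left(13,4 \right)} \right)} = -36 - - 40 \frac{5 \left(4 + 4\right)}{-5 - 468} = -36 - - 40 \cdot 5 \frac{1}{-5 - 468} \cdot 8 = -36 - - 40 \cdot 5 \frac{1}{-473} \cdot 8 = -36 - - 40 \cdot 5 \left(- \frac{1}{473}\right) 8 = -36 - \left(-40\right) \left(- \frac{40}{473}\right) = -36 - \frac{1600}{473} = - \frac{18628}{473}$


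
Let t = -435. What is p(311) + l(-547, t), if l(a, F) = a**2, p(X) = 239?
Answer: 299448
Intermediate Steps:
p(311) + l(-547, t) = 239 + (-547)**2 = 239 + 299209 = 299448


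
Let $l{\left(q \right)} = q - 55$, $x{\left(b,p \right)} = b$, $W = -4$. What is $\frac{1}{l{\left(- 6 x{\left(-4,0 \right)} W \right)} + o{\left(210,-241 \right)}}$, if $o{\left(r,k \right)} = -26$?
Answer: $- \frac{1}{177} \approx -0.0056497$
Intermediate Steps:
$l{\left(q \right)} = -55 + q$ ($l{\left(q \right)} = q - 55 = -55 + q$)
$\frac{1}{l{\left(- 6 x{\left(-4,0 \right)} W \right)} + o{\left(210,-241 \right)}} = \frac{1}{\left(-55 + \left(-6\right) \left(-4\right) \left(-4\right)\right) - 26} = \frac{1}{\left(-55 + 24 \left(-4\right)\right) - 26} = \frac{1}{\left(-55 - 96\right) - 26} = \frac{1}{-151 - 26} = \frac{1}{-177} = - \frac{1}{177}$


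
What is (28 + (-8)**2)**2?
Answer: 8464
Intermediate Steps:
(28 + (-8)**2)**2 = (28 + 64)**2 = 92**2 = 8464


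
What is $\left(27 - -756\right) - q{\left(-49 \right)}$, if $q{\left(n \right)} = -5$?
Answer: $788$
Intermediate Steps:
$\left(27 - -756\right) - q{\left(-49 \right)} = \left(27 - -756\right) - -5 = \left(27 + 756\right) + 5 = 783 + 5 = 788$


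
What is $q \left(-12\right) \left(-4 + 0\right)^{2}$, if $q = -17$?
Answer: $3264$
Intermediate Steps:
$q \left(-12\right) \left(-4 + 0\right)^{2} = \left(-17\right) \left(-12\right) \left(-4 + 0\right)^{2} = 204 \left(-4\right)^{2} = 204 \cdot 16 = 3264$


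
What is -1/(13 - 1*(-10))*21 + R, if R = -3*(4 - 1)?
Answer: -228/23 ≈ -9.9130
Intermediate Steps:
R = -9 (R = -3*3 = -9)
-1/(13 - 1*(-10))*21 + R = -1/(13 - 1*(-10))*21 - 9 = -1/(13 + 10)*21 - 9 = -1/23*21 - 9 = -21/23 - 9 = -228/23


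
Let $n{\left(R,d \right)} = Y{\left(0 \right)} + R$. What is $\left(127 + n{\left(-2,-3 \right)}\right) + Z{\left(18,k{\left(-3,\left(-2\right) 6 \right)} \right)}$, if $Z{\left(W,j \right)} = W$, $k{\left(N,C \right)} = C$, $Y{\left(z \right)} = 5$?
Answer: $148$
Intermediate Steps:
$n{\left(R,d \right)} = 5 + R$
$\left(127 + n{\left(-2,-3 \right)}\right) + Z{\left(18,k{\left(-3,\left(-2\right) 6 \right)} \right)} = \left(127 + \left(5 - 2\right)\right) + 18 = \left(127 + 3\right) + 18 = 130 + 18 = 148$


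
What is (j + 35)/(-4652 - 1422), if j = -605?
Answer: 285/3037 ≈ 0.093843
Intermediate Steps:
(j + 35)/(-4652 - 1422) = (-605 + 35)/(-4652 - 1422) = -570/(-6074) = -570*(-1/6074) = 285/3037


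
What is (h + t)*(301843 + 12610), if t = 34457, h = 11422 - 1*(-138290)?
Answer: 57912494557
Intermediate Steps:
h = 149712 (h = 11422 + 138290 = 149712)
(h + t)*(301843 + 12610) = (149712 + 34457)*(301843 + 12610) = 184169*314453 = 57912494557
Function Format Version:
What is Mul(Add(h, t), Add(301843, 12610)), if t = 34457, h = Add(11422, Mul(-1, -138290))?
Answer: 57912494557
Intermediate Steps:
h = 149712 (h = Add(11422, 138290) = 149712)
Mul(Add(h, t), Add(301843, 12610)) = Mul(Add(149712, 34457), Add(301843, 12610)) = Mul(184169, 314453) = 57912494557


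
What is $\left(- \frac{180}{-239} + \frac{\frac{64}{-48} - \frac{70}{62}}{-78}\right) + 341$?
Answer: $\frac{592554197}{1733706} \approx 341.78$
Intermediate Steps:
$\left(- \frac{180}{-239} + \frac{\frac{64}{-48} - \frac{70}{62}}{-78}\right) + 341 = \left(\left(-180\right) \left(- \frac{1}{239}\right) + \left(64 \left(- \frac{1}{48}\right) - \frac{35}{31}\right) \left(- \frac{1}{78}\right)\right) + 341 = \left(\frac{180}{239} + \left(- \frac{4}{3} - \frac{35}{31}\right) \left(- \frac{1}{78}\right)\right) + 341 = \left(\frac{180}{239} - - \frac{229}{7254}\right) + 341 = \left(\frac{180}{239} + \frac{229}{7254}\right) + 341 = \frac{1360451}{1733706} + 341 = \frac{592554197}{1733706}$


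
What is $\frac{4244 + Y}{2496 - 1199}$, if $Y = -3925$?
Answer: $\frac{319}{1297} \approx 0.24595$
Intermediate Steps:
$\frac{4244 + Y}{2496 - 1199} = \frac{4244 - 3925}{2496 - 1199} = \frac{319}{1297}$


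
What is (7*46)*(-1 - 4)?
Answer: -1610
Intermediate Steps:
(7*46)*(-1 - 4) = 322*(-5) = -1610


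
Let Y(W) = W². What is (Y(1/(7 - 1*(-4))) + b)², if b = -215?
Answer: 676728196/14641 ≈ 46221.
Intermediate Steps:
(Y(1/(7 - 1*(-4))) + b)² = ((1/(7 - 1*(-4)))² - 215)² = ((1/(7 + 4))² - 215)² = ((1/11)² - 215)² = (1/121 - 215)² = (-26014/121)² = 676728196/14641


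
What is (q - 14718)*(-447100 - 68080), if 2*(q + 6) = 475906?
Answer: -115003116220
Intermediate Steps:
q = 237947 (q = -6 + (½)*475906 = -6 + 237953 = 237947)
(q - 14718)*(-447100 - 68080) = (237947 - 14718)*(-447100 - 68080) = 223229*(-515180) = -115003116220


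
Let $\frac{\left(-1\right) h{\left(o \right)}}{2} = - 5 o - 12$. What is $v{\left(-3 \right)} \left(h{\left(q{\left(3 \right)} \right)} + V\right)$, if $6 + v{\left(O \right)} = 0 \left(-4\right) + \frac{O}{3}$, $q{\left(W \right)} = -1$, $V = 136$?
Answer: $-1050$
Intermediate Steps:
$h{\left(o \right)} = 24 + 10 o$ ($h{\left(o \right)} = - 2 \left(- 5 o - 12\right) = - 2 \left(-12 - 5 o\right) = 24 + 10 o$)
$v{\left(O \right)} = -6 + \frac{O}{3}$ ($v{\left(O \right)} = -6 + \left(0 \left(-4\right) + \frac{O}{3}\right) = -6 + \left(0 + O \frac{1}{3}\right) = -6 + \left(0 + \frac{O}{3}\right) = -6 + \frac{O}{3}$)
$v{\left(-3 \right)} \left(h{\left(q{\left(3 \right)} \right)} + V\right) = \left(-6 + \frac{1}{3} \left(-3\right)\right) \left(\left(24 + 10 \left(-1\right)\right) + 136\right) = \left(-6 - 1\right) \left(\left(24 - 10\right) + 136\right) = - 7 \left(14 + 136\right) = \left(-7\right) 150 = -1050$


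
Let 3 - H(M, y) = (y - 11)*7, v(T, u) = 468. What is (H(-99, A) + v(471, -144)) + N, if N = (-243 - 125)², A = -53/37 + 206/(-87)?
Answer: 437779499/3219 ≈ 1.3600e+5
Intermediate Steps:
A = -12233/3219 (A = -53*1/37 + 206*(-1/87) = -53/37 - 206/87 = -12233/3219 ≈ -3.8002)
H(M, y) = 80 - 7*y (H(M, y) = 3 - (y - 11)*7 = 3 - (-11 + y)*7 = 3 - (-77 + 7*y) = 3 + (77 - 7*y) = 80 - 7*y)
N = 135424 (N = (-368)² = 135424)
(H(-99, A) + v(471, -144)) + N = ((80 - 7*(-12233/3219)) + 468) + 135424 = ((80 + 85631/3219) + 468) + 135424 = (343151/3219 + 468) + 135424 = 1849643/3219 + 135424 = 437779499/3219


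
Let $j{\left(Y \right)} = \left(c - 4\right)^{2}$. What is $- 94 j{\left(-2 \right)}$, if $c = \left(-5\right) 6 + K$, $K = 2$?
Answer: $-96256$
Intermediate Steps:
$c = -28$ ($c = \left(-5\right) 6 + 2 = -30 + 2 = -28$)
$j{\left(Y \right)} = 1024$ ($j{\left(Y \right)} = \left(-28 - 4\right)^{2} = \left(-32\right)^{2} = 1024$)
$- 94 j{\left(-2 \right)} = \left(-94\right) 1024 = -96256$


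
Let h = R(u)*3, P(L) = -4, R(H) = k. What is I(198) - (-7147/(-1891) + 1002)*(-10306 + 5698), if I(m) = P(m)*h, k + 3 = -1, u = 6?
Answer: 8764179600/1891 ≈ 4.6347e+6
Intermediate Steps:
k = -4 (k = -3 - 1 = -4)
R(H) = -4
h = -12 (h = -4*3 = -12)
I(m) = 48 (I(m) = -4*(-12) = 48)
I(198) - (-7147/(-1891) + 1002)*(-10306 + 5698) = 48 - (-7147/(-1891) + 1002)*(-10306 + 5698) = 48 - (-7147*(-1/1891) + 1002)*(-4608) = 48 - (7147/1891 + 1002)*(-4608) = 48 - 1901929*(-4608)/1891 = 48 - 1*(-8764088832/1891) = 48 + 8764088832/1891 = 8764179600/1891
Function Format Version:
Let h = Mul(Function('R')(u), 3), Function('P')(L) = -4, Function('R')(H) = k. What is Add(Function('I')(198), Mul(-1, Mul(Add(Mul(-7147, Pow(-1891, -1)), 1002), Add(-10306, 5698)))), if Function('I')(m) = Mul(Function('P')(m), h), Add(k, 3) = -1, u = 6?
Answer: Rational(8764179600, 1891) ≈ 4.6347e+6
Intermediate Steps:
k = -4 (k = Add(-3, -1) = -4)
Function('R')(H) = -4
h = -12 (h = Mul(-4, 3) = -12)
Function('I')(m) = 48 (Function('I')(m) = Mul(-4, -12) = 48)
Add(Function('I')(198), Mul(-1, Mul(Add(Mul(-7147, Pow(-1891, -1)), 1002), Add(-10306, 5698)))) = Add(48, Mul(-1, Mul(Add(Mul(-7147, Pow(-1891, -1)), 1002), Add(-10306, 5698)))) = Add(48, Mul(-1, Mul(Add(Mul(-7147, Rational(-1, 1891)), 1002), -4608))) = Add(48, Mul(-1, Mul(Add(Rational(7147, 1891), 1002), -4608))) = Add(48, Mul(-1, Mul(Rational(1901929, 1891), -4608))) = Add(48, Mul(-1, Rational(-8764088832, 1891))) = Add(48, Rational(8764088832, 1891)) = Rational(8764179600, 1891)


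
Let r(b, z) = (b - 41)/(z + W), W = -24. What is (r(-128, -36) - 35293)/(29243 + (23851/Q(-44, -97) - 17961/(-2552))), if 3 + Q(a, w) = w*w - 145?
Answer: -4170253668966/3456791860345 ≈ -1.2064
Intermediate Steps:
Q(a, w) = -148 + w² (Q(a, w) = -3 + (w*w - 145) = -3 + (w² - 145) = -3 + (-145 + w²) = -148 + w²)
r(b, z) = (-41 + b)/(-24 + z) (r(b, z) = (b - 41)/(z - 24) = (-41 + b)/(-24 + z))
(r(-128, -36) - 35293)/(29243 + (23851/Q(-44, -97) - 17961/(-2552))) = ((-41 - 128)/(-24 - 36) - 35293)/(29243 + (23851/(-148 + (-97)²) - 17961/(-2552))) = (-169/(-60) - 35293)/(29243 + (23851/(-148 + 9409) - 17961*(-1/2552))) = (-1/60*(-169) - 35293)/(29243 + (23851/9261 + 17961/2552)) = (169/60 - 35293)/(29243 + (23851*(1/9261) + 17961/2552)) = -2117411/(60*(29243 + (23851/9261 + 17961/2552))) = -2117411/(60*(29243 + 227204573/23634072)) = -2117411/(60*691358372069/23634072) = -2117411/60*23634072/691358372069 = -4170253668966/3456791860345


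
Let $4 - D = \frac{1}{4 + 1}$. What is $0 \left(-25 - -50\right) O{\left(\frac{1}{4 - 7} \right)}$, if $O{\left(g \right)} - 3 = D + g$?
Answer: $0$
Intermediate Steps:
$D = \frac{19}{5}$ ($D = 4 - \frac{1}{4 + 1} = 4 - \frac{1}{5} = \frac{19}{5} \approx 3.8$)
$O{\left(g \right)} = \frac{34}{5} + g$ ($O{\left(g \right)} = 3 + \left(\frac{19}{5} + g\right) = \frac{34}{5} + g$)
$0 \left(-25 - -50\right) O{\left(\frac{1}{4 - 7} \right)} = 0 \left(-25 - -50\right) \left(\frac{34}{5} + \frac{1}{4 - 7}\right) = 0 \left(-25 + 50\right) \left(\frac{34}{5} + \frac{1}{-3}\right) = 0 \cdot 25 \left(\frac{34}{5} - \frac{1}{3}\right) = 0 \cdot \frac{97}{15} = 0$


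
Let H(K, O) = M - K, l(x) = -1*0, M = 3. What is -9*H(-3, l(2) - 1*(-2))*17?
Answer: -918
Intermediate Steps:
l(x) = 0
H(K, O) = 3 - K
-9*H(-3, l(2) - 1*(-2))*17 = -9*(3 - 1*(-3))*17 = -9*(3 + 3)*17 = -9*6*17 = -54*17 = -918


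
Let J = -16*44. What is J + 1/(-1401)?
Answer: -986305/1401 ≈ -704.00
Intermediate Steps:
J = -704
J + 1/(-1401) = -704 + 1/(-1401) = -704 - 1/1401 = -986305/1401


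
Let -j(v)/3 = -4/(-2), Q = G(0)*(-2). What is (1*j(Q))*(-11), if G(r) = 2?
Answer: 66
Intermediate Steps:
Q = -4 (Q = 2*(-2) = -4)
j(v) = -6 (j(v) = -(-12)/(-2) = -(-12)*(-1)/2 = -3*2 = -6)
(1*j(Q))*(-11) = (1*(-6))*(-11) = -6*(-11) = 66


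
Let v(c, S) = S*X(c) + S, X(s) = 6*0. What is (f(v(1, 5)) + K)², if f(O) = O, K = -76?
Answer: 5041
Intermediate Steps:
X(s) = 0
v(c, S) = S (v(c, S) = S*0 + S = 0 + S = S)
(f(v(1, 5)) + K)² = (5 - 76)² = (-71)² = 5041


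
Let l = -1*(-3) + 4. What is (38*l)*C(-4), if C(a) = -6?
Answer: -1596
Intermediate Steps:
l = 7 (l = 3 + 4 = 7)
(38*l)*C(-4) = (38*7)*(-6) = 266*(-6) = -1596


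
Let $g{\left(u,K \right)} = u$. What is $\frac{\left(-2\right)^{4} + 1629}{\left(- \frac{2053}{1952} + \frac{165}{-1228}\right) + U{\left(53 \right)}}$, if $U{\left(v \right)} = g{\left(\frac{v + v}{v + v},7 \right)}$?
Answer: $- \frac{985789280}{111527} \approx -8839.0$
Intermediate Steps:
$U{\left(v \right)} = 1$ ($U{\left(v \right)} = \frac{v + v}{v + v} = \frac{2 v}{2 v} = 2 v \frac{1}{2 v} = 1$)
$\frac{\left(-2\right)^{4} + 1629}{\left(- \frac{2053}{1952} + \frac{165}{-1228}\right) + U{\left(53 \right)}} = \frac{\left(-2\right)^{4} + 1629}{\left(- \frac{2053}{1952} + \frac{165}{-1228}\right) + 1} = \frac{16 + 1629}{\left(\left(-2053\right) \frac{1}{1952} + 165 \left(- \frac{1}{1228}\right)\right) + 1} = \frac{1645}{\left(- \frac{2053}{1952} - \frac{165}{1228}\right) + 1} = \frac{1645}{- \frac{710791}{599264} + 1} = \frac{1645}{- \frac{111527}{599264}} = 1645 \left(- \frac{599264}{111527}\right) = - \frac{985789280}{111527}$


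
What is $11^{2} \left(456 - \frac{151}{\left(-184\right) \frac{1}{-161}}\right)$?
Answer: $\frac{313511}{8} \approx 39189.0$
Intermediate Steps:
$11^{2} \left(456 - \frac{151}{\left(-184\right) \frac{1}{-161}}\right) = 121 \left(456 - \frac{151}{\left(-184\right) \left(- \frac{1}{161}\right)}\right) = 121 \left(456 - \frac{151}{\frac{8}{7}}\right) = 121 \left(456 - \frac{1057}{8}\right) = 121 \cdot \frac{2591}{8} = \frac{313511}{8}$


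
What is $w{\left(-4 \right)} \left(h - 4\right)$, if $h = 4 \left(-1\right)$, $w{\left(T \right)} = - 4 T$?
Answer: $-128$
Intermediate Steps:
$h = -4$
$w{\left(-4 \right)} \left(h - 4\right) = \left(-4\right) \left(-4\right) \left(-4 - 4\right) = 16 \left(-4 - 4\right) = 16 \left(-8\right) = -128$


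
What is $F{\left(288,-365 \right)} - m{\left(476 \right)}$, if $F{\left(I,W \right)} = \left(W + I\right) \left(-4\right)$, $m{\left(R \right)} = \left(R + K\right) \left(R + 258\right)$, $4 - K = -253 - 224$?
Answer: $-702130$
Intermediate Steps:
$K = 481$ ($K = 4 - \left(-253 - 224\right) = 4 - -477 = 4 + 477 = 481$)
$m{\left(R \right)} = \left(258 + R\right) \left(481 + R\right)$ ($m{\left(R \right)} = \left(R + 481\right) \left(R + 258\right) = \left(481 + R\right) \left(258 + R\right) = \left(258 + R\right) \left(481 + R\right)$)
$F{\left(I,W \right)} = - 4 I - 4 W$ ($F{\left(I,W \right)} = \left(I + W\right) \left(-4\right) = - 4 I - 4 W$)
$F{\left(288,-365 \right)} - m{\left(476 \right)} = \left(\left(-4\right) 288 - -1460\right) - \left(124098 + 476^{2} + 739 \cdot 476\right) = \left(-1152 + 1460\right) - \left(124098 + 226576 + 351764\right) = 308 - 702438 = -702130$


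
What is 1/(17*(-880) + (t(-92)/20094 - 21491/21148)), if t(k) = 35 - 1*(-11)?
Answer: -12498468/186989753849 ≈ -6.6840e-5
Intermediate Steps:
t(k) = 46 (t(k) = 35 + 11 = 46)
1/(17*(-880) + (t(-92)/20094 - 21491/21148)) = 1/(17*(-880) + (46/20094 - 21491/21148)) = 1/(-14960 + (46*(1/20094) - 21491*1/21148)) = 1/(-14960 + (23/10047 - 21491/21148)) = 1/(-14960 - 12672569/12498468) = 1/(-186989753849/12498468) = -12498468/186989753849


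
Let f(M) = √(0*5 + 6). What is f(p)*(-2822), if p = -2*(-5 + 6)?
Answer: -2822*√6 ≈ -6912.5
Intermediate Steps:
p = -2 (p = -2*1 = -2)
f(M) = √6 (f(M) = √(0 + 6) = √6)
f(p)*(-2822) = √6*(-2822) = -2822*√6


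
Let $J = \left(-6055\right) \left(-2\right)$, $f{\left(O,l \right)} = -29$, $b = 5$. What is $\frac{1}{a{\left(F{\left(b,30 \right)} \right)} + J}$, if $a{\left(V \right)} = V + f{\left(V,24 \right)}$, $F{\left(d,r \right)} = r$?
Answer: $\frac{1}{12111} \approx 8.257 \cdot 10^{-5}$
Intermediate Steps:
$a{\left(V \right)} = -29 + V$ ($a{\left(V \right)} = V - 29 = -29 + V$)
$J = 12110$
$\frac{1}{a{\left(F{\left(b,30 \right)} \right)} + J} = \frac{1}{\left(-29 + 30\right) + 12110} = \frac{1}{1 + 12110} = \frac{1}{12111}$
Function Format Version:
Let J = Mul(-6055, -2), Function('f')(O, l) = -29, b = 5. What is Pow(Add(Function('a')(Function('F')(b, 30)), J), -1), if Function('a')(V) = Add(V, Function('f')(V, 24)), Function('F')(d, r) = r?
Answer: Rational(1, 12111) ≈ 8.2570e-5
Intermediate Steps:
Function('a')(V) = Add(-29, V) (Function('a')(V) = Add(V, -29) = Add(-29, V))
J = 12110
Pow(Add(Function('a')(Function('F')(b, 30)), J), -1) = Pow(Add(Add(-29, 30), 12110), -1) = Pow(Add(1, 12110), -1) = Pow(12111, -1) = Rational(1, 12111)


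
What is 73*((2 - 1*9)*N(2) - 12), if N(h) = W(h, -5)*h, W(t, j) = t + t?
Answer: -4964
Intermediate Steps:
W(t, j) = 2*t
N(h) = 2*h**2 (N(h) = (2*h)*h = 2*h**2)
73*((2 - 1*9)*N(2) - 12) = 73*((2 - 1*9)*(2*2**2) - 12) = 73*((2 - 9)*(2*4) - 12) = 73*(-7*8 - 12) = 73*(-56 - 12) = 73*(-68) = -4964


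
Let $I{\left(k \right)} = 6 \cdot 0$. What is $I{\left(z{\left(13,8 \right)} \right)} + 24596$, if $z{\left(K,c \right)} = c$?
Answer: $24596$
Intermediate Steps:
$I{\left(k \right)} = 0$
$I{\left(z{\left(13,8 \right)} \right)} + 24596 = 0 + 24596 = 24596$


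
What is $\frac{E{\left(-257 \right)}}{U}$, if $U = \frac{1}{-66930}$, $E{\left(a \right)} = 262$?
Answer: $-17535660$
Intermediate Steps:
$U = - \frac{1}{66930} \approx -1.4941 \cdot 10^{-5}$
$\frac{E{\left(-257 \right)}}{U} = \frac{262}{- \frac{1}{66930}} = 262 \left(-66930\right) = -17535660$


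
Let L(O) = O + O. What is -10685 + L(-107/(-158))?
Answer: -844008/79 ≈ -10684.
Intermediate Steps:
L(O) = 2*O
-10685 + L(-107/(-158)) = -10685 + 2*(-107/(-158)) = -10685 + 2*(-107*(-1/158)) = -10685 + 2*(107/158) = -10685 + 107/79 = -844008/79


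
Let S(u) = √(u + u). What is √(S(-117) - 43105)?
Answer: √(-43105 + 3*I*√26) ≈ 0.0368 + 207.62*I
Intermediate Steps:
S(u) = √2*√u (S(u) = √(2*u) = √2*√u)
√(S(-117) - 43105) = √(√2*√(-117) - 43105) = √(√2*(3*I*√13) - 43105) = √(3*I*√26 - 43105) = √(-43105 + 3*I*√26)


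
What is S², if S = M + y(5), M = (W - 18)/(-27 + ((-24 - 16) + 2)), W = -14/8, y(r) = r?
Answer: 1901641/67600 ≈ 28.131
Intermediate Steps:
W = -7/4 (W = -14*⅛ = -7/4 ≈ -1.7500)
M = 79/260 (M = (-7/4 - 18)/(-27 + ((-24 - 16) + 2)) = -79/(4*(-27 + (-40 + 2))) = -79/(4*(-27 - 38)) = -79/4/(-65) = -79/4*(-1/65) = 79/260 ≈ 0.30385)
S = 1379/260 (S = 79/260 + 5 = 1379/260 ≈ 5.3038)
S² = (1379/260)² = 1901641/67600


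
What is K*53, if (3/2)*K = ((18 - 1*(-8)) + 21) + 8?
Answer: 5830/3 ≈ 1943.3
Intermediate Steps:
K = 110/3 (K = 2*(((18 - 1*(-8)) + 21) + 8)/3 = 2*(((18 + 8) + 21) + 8)/3 = 2*((26 + 21) + 8)/3 = 2*(47 + 8)/3 = (2/3)*55 = 110/3 ≈ 36.667)
K*53 = (110/3)*53 = 5830/3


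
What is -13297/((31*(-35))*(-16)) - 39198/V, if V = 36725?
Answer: -233761921/127509200 ≈ -1.8333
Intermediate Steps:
-13297/((31*(-35))*(-16)) - 39198/V = -13297/((31*(-35))*(-16)) - 39198/36725 = -13297/((-1085*(-16))) - 39198*1/36725 = -13297/17360 - 39198/36725 = -233761921/127509200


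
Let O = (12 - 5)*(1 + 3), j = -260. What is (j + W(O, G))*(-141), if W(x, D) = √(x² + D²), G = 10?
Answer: 36660 - 282*√221 ≈ 32468.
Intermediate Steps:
O = 28 (O = 7*4 = 28)
W(x, D) = √(D² + x²)
(j + W(O, G))*(-141) = (-260 + √(10² + 28²))*(-141) = (-260 + √(100 + 784))*(-141) = (-260 + √884)*(-141) = (-260 + 2*√221)*(-141) = 36660 - 282*√221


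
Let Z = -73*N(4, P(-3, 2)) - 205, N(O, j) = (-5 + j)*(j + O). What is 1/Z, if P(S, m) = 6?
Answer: -1/935 ≈ -0.0010695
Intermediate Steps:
N(O, j) = (-5 + j)*(O + j)
Z = -935 (Z = -73*(6² - 5*4 - 5*6 + 4*6) - 205 = -73*(36 - 20 - 30 + 24) - 205 = -73*10 - 205 = -730 - 205 = -935)
1/Z = 1/(-935) = -1/935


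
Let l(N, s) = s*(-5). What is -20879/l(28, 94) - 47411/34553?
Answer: 699148917/16239910 ≈ 43.051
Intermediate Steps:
l(N, s) = -5*s
-20879/l(28, 94) - 47411/34553 = -20879/((-5*94)) - 47411/34553 = -20879/(-470) - 47411*1/34553 = -20879*(-1/470) - 47411/34553 = 20879/470 - 47411/34553 = 699148917/16239910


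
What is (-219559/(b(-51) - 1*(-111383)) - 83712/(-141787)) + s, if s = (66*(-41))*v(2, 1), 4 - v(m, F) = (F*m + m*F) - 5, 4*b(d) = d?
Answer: -854688229163170/63163414547 ≈ -13531.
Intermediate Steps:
b(d) = d/4
v(m, F) = 9 - 2*F*m (v(m, F) = 4 - ((F*m + m*F) - 5) = 4 - ((F*m + F*m) - 5) = 4 - (2*F*m - 5) = 4 - (-5 + 2*F*m) = 4 + (5 - 2*F*m) = 9 - 2*F*m)
s = -13530 (s = (66*(-41))*(9 - 2*1*2) = -2706*(9 - 4) = -2706*5 = -13530)
(-219559/(b(-51) - 1*(-111383)) - 83712/(-141787)) + s = (-219559/((1/4)*(-51) - 1*(-111383)) - 83712/(-141787)) - 13530 = (-219559/(-51/4 + 111383) - 83712*(-1/141787)) - 13530 = (-219559/445481/4 + 83712/141787) - 13530 = (-219559*4/445481 + 83712/141787) - 13530 = (-878236/445481 + 83712/141787) - 13530 = -87230342260/63163414547 - 13530 = -854688229163170/63163414547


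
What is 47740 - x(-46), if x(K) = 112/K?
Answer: 1098076/23 ≈ 47742.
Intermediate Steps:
47740 - x(-46) = 47740 - 112/(-46) = 47740 - 112*(-1)/46 = 47740 - 1*(-56/23) = 47740 + 56/23 = 1098076/23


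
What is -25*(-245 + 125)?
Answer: 3000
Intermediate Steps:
-25*(-245 + 125) = -25*(-120) = 3000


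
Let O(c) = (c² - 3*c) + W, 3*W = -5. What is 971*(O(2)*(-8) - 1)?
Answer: 82535/3 ≈ 27512.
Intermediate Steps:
W = -5/3 (W = (⅓)*(-5) = -5/3 ≈ -1.6667)
O(c) = -5/3 + c² - 3*c (O(c) = (c² - 3*c) - 5/3 = -5/3 + c² - 3*c)
971*(O(2)*(-8) - 1) = 971*((-5/3 + 2² - 3*2)*(-8) - 1) = 971*((-5/3 + 4 - 6)*(-8) - 1) = 971*(-11/3*(-8) - 1) = 971*(88/3 - 1) = 971*(85/3) = 82535/3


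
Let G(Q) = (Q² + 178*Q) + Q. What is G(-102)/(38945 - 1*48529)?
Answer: 3927/4792 ≈ 0.81949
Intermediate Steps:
G(Q) = Q² + 179*Q
G(-102)/(38945 - 1*48529) = (-102*(179 - 102))/(38945 - 1*48529) = (-102*77)/(38945 - 48529) = -7854/(-9584) = -7854*(-1/9584) = 3927/4792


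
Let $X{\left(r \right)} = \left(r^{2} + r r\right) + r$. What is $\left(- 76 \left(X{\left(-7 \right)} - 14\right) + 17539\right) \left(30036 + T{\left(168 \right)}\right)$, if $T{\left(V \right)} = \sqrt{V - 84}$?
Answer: $351030732 + 23374 \sqrt{21} \approx 3.5114 \cdot 10^{8}$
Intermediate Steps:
$T{\left(V \right)} = \sqrt{-84 + V}$
$X{\left(r \right)} = r + 2 r^{2}$ ($X{\left(r \right)} = \left(r^{2} + r^{2}\right) + r = 2 r^{2} + r = r + 2 r^{2}$)
$\left(- 76 \left(X{\left(-7 \right)} - 14\right) + 17539\right) \left(30036 + T{\left(168 \right)}\right) = \left(- 76 \left(- 7 \left(1 + 2 \left(-7\right)\right) - 14\right) + 17539\right) \left(30036 + \sqrt{-84 + 168}\right) = \left(- 76 \left(- 7 \left(1 - 14\right) - 14\right) + 17539\right) \left(30036 + \sqrt{84}\right) = \left(- 76 \left(\left(-7\right) \left(-13\right) - 14\right) + 17539\right) \left(30036 + 2 \sqrt{21}\right) = \left(- 76 \left(91 - 14\right) + 17539\right) \left(30036 + 2 \sqrt{21}\right) = \left(\left(-76\right) 77 + 17539\right) \left(30036 + 2 \sqrt{21}\right) = \left(-5852 + 17539\right) \left(30036 + 2 \sqrt{21}\right) = 11687 \left(30036 + 2 \sqrt{21}\right) = 351030732 + 23374 \sqrt{21}$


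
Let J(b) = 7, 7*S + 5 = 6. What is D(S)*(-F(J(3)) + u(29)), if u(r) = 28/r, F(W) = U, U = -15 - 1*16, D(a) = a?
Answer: 927/203 ≈ 4.5665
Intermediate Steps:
S = ⅐ (S = -5/7 + (⅐)*6 = -5/7 + 6/7 = ⅐ ≈ 0.14286)
U = -31 (U = -15 - 16 = -31)
F(W) = -31
D(S)*(-F(J(3)) + u(29)) = (-1*(-31) + 28/29)/7 = (31 + 28*(1/29))/7 = (31 + 28/29)/7 = (⅐)*(927/29) = 927/203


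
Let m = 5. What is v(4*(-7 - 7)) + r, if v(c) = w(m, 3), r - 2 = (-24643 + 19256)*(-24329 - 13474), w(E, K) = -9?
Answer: 203644754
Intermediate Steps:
r = 203644763 (r = 2 + (-24643 + 19256)*(-24329 - 13474) = 2 - 5387*(-37803) = 2 + 203644761 = 203644763)
v(c) = -9
v(4*(-7 - 7)) + r = -9 + 203644763 = 203644754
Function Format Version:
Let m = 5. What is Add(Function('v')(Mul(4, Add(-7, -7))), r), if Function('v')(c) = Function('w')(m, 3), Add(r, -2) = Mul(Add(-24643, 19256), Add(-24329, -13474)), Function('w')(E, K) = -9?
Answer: 203644754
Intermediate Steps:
r = 203644763 (r = Add(2, Mul(Add(-24643, 19256), Add(-24329, -13474))) = Add(2, Mul(-5387, -37803)) = Add(2, 203644761) = 203644763)
Function('v')(c) = -9
Add(Function('v')(Mul(4, Add(-7, -7))), r) = Add(-9, 203644763) = 203644754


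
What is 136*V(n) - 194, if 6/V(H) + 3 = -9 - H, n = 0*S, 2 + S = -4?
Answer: -262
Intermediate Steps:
S = -6 (S = -2 - 4 = -6)
n = 0 (n = 0*(-6) = 0)
V(H) = 6/(-12 - H) (V(H) = 6/(-3 + (-9 - H)) = 6/(-12 - H))
136*V(n) - 194 = 136*(-6/(12 + 0)) - 194 = 136*(-6/12) - 194 = 136*(-6*1/12) - 194 = 136*(-1/2) - 194 = -68 - 194 = -262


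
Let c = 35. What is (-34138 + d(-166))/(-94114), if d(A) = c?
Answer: 34103/94114 ≈ 0.36236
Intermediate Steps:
d(A) = 35
(-34138 + d(-166))/(-94114) = (-34138 + 35)/(-94114) = -34103*(-1/94114) = 34103/94114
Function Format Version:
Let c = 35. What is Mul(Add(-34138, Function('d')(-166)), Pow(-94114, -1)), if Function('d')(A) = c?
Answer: Rational(34103, 94114) ≈ 0.36236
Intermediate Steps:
Function('d')(A) = 35
Mul(Add(-34138, Function('d')(-166)), Pow(-94114, -1)) = Mul(Add(-34138, 35), Pow(-94114, -1)) = Mul(-34103, Rational(-1, 94114)) = Rational(34103, 94114)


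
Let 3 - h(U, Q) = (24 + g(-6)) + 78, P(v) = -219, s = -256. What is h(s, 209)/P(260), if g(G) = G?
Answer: 31/73 ≈ 0.42466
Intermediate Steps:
h(U, Q) = -93 (h(U, Q) = 3 - ((24 - 6) + 78) = 3 - (18 + 78) = 3 - 1*96 = 3 - 96 = -93)
h(s, 209)/P(260) = -93/(-219) = -93*(-1/219) = 31/73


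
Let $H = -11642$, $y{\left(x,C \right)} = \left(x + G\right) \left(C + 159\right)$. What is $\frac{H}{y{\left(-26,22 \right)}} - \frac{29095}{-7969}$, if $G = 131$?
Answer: $\frac{460175377}{151450845} \approx 3.0384$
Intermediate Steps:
$y{\left(x,C \right)} = \left(131 + x\right) \left(159 + C\right)$ ($y{\left(x,C \right)} = \left(x + 131\right) \left(C + 159\right) = \left(131 + x\right) \left(159 + C\right)$)
$\frac{H}{y{\left(-26,22 \right)}} - \frac{29095}{-7969} = - \frac{11642}{20829 + 131 \cdot 22 + 159 \left(-26\right) + 22 \left(-26\right)} - \frac{29095}{-7969} = - \frac{11642}{20829 + 2882 - 4134 - 572} - - \frac{29095}{7969} = - \frac{11642}{19005} + \frac{29095}{7969} = \frac{460175377}{151450845}$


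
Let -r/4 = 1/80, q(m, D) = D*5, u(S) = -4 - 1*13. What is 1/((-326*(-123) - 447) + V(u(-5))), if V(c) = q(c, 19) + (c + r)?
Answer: 20/794579 ≈ 2.5171e-5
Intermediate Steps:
u(S) = -17 (u(S) = -4 - 13 = -17)
q(m, D) = 5*D
r = -1/20 (r = -4/80 = -4*1/80 = -1/20 ≈ -0.050000)
V(c) = 1899/20 + c (V(c) = 5*19 + (c - 1/20) = 95 + (-1/20 + c) = 1899/20 + c)
1/((-326*(-123) - 447) + V(u(-5))) = 1/((-326*(-123) - 447) + (1899/20 - 17)) = 1/((40098 - 447) + 1559/20) = 1/(39651 + 1559/20) = 1/(794579/20) = 20/794579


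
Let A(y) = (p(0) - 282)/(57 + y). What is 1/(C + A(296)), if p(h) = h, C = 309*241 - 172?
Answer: 353/26226559 ≈ 1.3460e-5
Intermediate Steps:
C = 74297 (C = 74469 - 172 = 74297)
A(y) = -282/(57 + y) (A(y) = (0 - 282)/(57 + y) = -282/(57 + y))
1/(C + A(296)) = 1/(74297 - 282/(57 + 296)) = 1/(74297 - 282/353) = 1/(26226559/353) = 353/26226559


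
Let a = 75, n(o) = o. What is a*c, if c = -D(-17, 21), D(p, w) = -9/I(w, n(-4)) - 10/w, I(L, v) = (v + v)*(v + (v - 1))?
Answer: 2525/56 ≈ 45.089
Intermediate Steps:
I(L, v) = 2*v*(-1 + 2*v) (I(L, v) = (2*v)*(v + (-1 + v)) = (2*v)*(-1 + 2*v) = 2*v*(-1 + 2*v))
D(p, w) = -⅛ - 10/w (D(p, w) = -9*(-1/(8*(-1 + 2*(-4)))) - 10/w = -9*(-1/(8*(-1 - 8))) - 10/w = -9/(2*(-4)*(-9)) - 10/w = -9/72 - 10/w = -9*1/72 - 10/w = -⅛ - 10/w)
c = 101/168 (c = -(-80 - 1*21)/(8*21) = -(-80 - 21)/(8*21) = -(-101)/(8*21) = -1*(-101/168) = 101/168 ≈ 0.60119)
a*c = 75*(101/168) = 2525/56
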